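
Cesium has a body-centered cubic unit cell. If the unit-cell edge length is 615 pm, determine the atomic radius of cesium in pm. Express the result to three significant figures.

In a BCC lattice, atoms touch along the body diagonal, so √3·a = 4r.
r = √3·a/4 = 1.7321 × 615 / 4 = 266 pm.

266 pm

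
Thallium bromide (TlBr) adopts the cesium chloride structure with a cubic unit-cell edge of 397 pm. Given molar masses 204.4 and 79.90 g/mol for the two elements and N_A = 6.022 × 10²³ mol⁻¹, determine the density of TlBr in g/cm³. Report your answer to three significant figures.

The cesium chloride structure contains Z = 1 formula unit per cell; M(TlBr) = 204.4 + 79.90 = 284.3 g/mol.
a³ = (3.970 × 10^-8 cm)³ = 6.257 × 10^-23 cm³.
ρ = 1 × 284.3 / (6.022 × 10²³ × 6.257 × 10^-23) = 7.545 g/cm³.

7.55 g/cm³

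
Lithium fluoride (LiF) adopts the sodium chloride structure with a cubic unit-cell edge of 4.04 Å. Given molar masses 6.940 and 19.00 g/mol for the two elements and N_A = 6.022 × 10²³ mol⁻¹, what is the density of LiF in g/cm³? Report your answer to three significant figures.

2.61 g/cm³

The sodium chloride structure contains Z = 4 formula units per cell; M(LiF) = 6.940 + 19.00 = 25.94 g/mol.
a³ = (4.040 × 10^-8 cm)³ = 6.594 × 10^-23 cm³.
ρ = 4 × 25.94 / (6.022 × 10²³ × 6.594 × 10^-23) = 2.613 g/cm³.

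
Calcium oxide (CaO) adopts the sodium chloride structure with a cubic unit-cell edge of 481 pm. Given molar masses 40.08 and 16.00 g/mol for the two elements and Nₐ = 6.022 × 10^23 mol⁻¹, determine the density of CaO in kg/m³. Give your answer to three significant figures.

3350 kg/m³

The sodium chloride structure contains Z = 4 formula units per cell; M(CaO) = 40.08 + 16.00 = 56.08 g/mol.
a³ = (4.810 × 10^-8 cm)³ = 1.113 × 10^-22 cm³.
ρ = 4 × 56.08 / (6.022 × 10²³ × 1.113 × 10^-22) = 3.347 g/cm³ = 3350 kg/m³.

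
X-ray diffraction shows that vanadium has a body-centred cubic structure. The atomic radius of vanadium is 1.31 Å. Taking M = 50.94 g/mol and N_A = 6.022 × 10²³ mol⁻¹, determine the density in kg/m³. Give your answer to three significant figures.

6110 kg/m³

In a BCC lattice, atoms touch along the body diagonal, so √3·a = 4r, giving a = 3.025 Å = 3.025 × 10^-8 cm.
With Z = 2, ρ = Z·M/(N_A·a³) = 2 × 50.94 / (6.022 × 10²³ × 2.769 × 10^-23) = 6.110 g/cm³ = 6110 kg/m³.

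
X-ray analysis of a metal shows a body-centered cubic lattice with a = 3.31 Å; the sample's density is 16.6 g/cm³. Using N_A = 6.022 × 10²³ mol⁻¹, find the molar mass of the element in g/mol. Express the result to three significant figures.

181 g/mol

A BCC cell has Z = 2 atoms; a = 3.310 × 10^-8 cm.
M = ρ·N_A·a³/Z = 16.6 × 6.022 × 10²³ × 3.626 × 10^-23 / 2 = 181 g/mol.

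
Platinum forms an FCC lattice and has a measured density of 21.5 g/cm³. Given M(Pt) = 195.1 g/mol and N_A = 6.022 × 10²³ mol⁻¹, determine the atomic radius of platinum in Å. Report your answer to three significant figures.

For an FCC cell (Z = 4), a³ = Z·M/(N_A·ρ) = 4 × 195.1 / (6.022 × 10²³ × 21.50) = 6.028 × 10^-23 cm³, so a = 3.921 × 10^-8 cm = 3.921 Å.
Atoms touch along the face diagonal, so √2·a = 4r, so r = 0.3536 × a = 1.39 Å.

1.39 Å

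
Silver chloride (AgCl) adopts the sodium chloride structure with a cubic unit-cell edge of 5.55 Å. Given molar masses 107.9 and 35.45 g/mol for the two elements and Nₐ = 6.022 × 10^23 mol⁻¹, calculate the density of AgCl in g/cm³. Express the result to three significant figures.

5.57 g/cm³

The sodium chloride structure contains Z = 4 formula units per cell; M(AgCl) = 107.9 + 35.45 = 143.35 g/mol.
a³ = (5.550 × 10^-8 cm)³ = 1.710 × 10^-22 cm³.
ρ = 4 × 143.35 / (6.022 × 10²³ × 1.710 × 10^-22) = 5.570 g/cm³.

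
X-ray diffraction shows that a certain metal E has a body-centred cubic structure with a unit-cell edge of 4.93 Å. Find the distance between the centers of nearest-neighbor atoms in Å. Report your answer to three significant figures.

4.27 Å

In a BCC structure, atoms touch along the body diagonal, so √3·a = 4r; the nearest-neighbor distance equals 2r = 0.8660·a.
d = 0.8660 × 4.93 = 4.27 Å.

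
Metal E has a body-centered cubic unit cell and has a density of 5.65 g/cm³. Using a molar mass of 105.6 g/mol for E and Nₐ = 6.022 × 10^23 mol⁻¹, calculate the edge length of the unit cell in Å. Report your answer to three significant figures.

3.96 Å

With Z = 2 atoms per BCC cell, a³ = Z·M/(N_A·ρ) = 2 × 105.6 / (6.022 × 10²³ × 5.650 g/cm³) = 6.207 × 10^-23 cm³.
a = (6.207 × 10^-23)^(1/3) = 3.959 × 10^-8 cm = 3.96 Å.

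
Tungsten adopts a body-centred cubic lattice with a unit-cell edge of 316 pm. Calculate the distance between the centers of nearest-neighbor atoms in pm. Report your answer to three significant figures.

274 pm

In a BCC structure, atoms touch along the body diagonal, so √3·a = 4r; the nearest-neighbor distance equals 2r = 0.8660·a.
d = 0.8660 × 316 = 274 pm.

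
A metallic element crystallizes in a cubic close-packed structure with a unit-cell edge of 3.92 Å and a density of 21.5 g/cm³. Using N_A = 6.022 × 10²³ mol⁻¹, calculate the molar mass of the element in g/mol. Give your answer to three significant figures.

An FCC cell has Z = 4 atoms; a = 3.920 × 10^-8 cm.
M = ρ·N_A·a³/Z = 21.5 × 6.022 × 10²³ × 6.024 × 10^-23 / 4 = 195 g/mol.

195 g/mol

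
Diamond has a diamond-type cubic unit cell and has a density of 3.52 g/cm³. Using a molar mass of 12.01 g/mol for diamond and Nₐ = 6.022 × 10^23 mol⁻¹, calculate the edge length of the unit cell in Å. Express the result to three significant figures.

With Z = 8 atoms per diamond cubic cell, a³ = Z·M/(N_A·ρ) = 8 × 12.01 / (6.022 × 10²³ × 3.520 g/cm³) = 4.533 × 10^-23 cm³.
a = (4.533 × 10^-23)^(1/3) = 3.565 × 10^-8 cm = 3.57 Å.

3.57 Å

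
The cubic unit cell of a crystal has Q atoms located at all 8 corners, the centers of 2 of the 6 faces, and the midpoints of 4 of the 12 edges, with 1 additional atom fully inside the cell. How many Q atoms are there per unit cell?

4

Corner atoms are shared by 8 cells (1/8 each), face atoms by 2 (1/2 each), edge atoms by 4 (1/4 each), interior atoms are unshared.
Net atoms = 8 × 1/8 + 2 × 1/2 + 4 × 1/4 + 1 = 1 + 1 + 1 + 1 = 4.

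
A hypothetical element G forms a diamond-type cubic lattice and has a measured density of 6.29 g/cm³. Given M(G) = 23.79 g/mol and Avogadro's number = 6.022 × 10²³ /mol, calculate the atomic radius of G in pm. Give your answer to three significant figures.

79.9 pm

For a diamond cubic cell (Z = 8), a³ = Z·M/(N_A·ρ) = 8 × 23.79 / (6.022 × 10²³ × 6.290) = 5.025 × 10^-23 cm³, so a = 3.690 × 10^-8 cm = 369.0 pm.
Nearest neighbors lie along the body diagonal with √3·a = 8r, so r = 0.2165 × a = 79.9 pm.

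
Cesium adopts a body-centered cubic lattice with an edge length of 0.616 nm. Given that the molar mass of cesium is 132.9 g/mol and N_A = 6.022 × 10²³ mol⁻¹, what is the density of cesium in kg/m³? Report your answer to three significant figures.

A BCC unit cell contains Z = 2 atoms.
Cell volume: a³ = (0.616 nm)³ = (6.160 × 10^-8 cm)³ = 2.337 × 10^-22 cm³.
ρ = Z·M/(N_A·a³) = 2 × 132.9 / (6.022 × 10²³ × 2.337 × 10^-22) = 1.888 g/cm³ = 1890 kg/m³.

1890 kg/m³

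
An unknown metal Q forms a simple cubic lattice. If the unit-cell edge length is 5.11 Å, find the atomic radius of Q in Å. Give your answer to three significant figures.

In a simple cubic lattice, atoms touch along the cell edge, so a = 2r.
r = a/2 = 5.11/2 = 2.56 Å.

2.56 Å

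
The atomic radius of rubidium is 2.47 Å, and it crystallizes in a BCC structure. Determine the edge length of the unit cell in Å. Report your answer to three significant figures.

In a BCC lattice, atoms touch along the body diagonal, so √3·a = 4r.
a = 4r/√3 = 4 × 2.47 / 1.7321 = 5.70 Å.

5.70 Å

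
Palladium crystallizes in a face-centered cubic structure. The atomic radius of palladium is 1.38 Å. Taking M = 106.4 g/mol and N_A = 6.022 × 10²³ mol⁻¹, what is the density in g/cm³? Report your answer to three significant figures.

11.9 g/cm³

In an FCC lattice, atoms touch along the face diagonal, so √2·a = 4r, giving a = 3.903 Å = 3.903 × 10^-8 cm.
With Z = 4, ρ = Z·M/(N_A·a³) = 4 × 106.4 / (6.022 × 10²³ × 5.947 × 10^-23) = 11.88 g/cm³.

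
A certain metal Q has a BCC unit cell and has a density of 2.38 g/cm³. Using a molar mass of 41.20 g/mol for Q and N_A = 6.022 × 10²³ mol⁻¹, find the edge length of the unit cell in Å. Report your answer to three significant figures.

3.86 Å

With Z = 2 atoms per BCC cell, a³ = Z·M/(N_A·ρ) = 2 × 41.20 / (6.022 × 10²³ × 2.380 g/cm³) = 5.749 × 10^-23 cm³.
a = (5.749 × 10^-23)^(1/3) = 3.860 × 10^-8 cm = 3.86 Å.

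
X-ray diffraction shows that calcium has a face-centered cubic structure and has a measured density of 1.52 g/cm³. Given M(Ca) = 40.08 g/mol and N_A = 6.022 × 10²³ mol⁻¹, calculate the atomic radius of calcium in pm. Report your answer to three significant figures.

For an FCC cell (Z = 4), a³ = Z·M/(N_A·ρ) = 4 × 40.08 / (6.022 × 10²³ × 1.520) = 1.751 × 10^-22 cm³, so a = 5.595 × 10^-8 cm = 559.5 pm.
Atoms touch along the face diagonal, so √2·a = 4r, so r = 0.3536 × a = 198 pm.

198 pm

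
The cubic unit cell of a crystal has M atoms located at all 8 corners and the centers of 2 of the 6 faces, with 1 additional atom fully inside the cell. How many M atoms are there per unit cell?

3

Corner atoms are shared by 8 cells (1/8 each), face atoms by 2 (1/2 each), interior atoms are unshared.
Net atoms = 8 × 1/8 + 2 × 1/2 + 1 = 1 + 1 + 1 = 3.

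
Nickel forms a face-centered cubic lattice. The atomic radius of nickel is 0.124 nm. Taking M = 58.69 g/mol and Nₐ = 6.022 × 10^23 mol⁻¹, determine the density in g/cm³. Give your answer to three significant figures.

9.04 g/cm³

In an FCC lattice, atoms touch along the face diagonal, so √2·a = 4r, giving a = 0.3507 nm = 3.507 × 10^-8 cm.
With Z = 4, ρ = Z·M/(N_A·a³) = 4 × 58.69 / (6.022 × 10²³ × 4.314 × 10^-23) = 9.036 g/cm³.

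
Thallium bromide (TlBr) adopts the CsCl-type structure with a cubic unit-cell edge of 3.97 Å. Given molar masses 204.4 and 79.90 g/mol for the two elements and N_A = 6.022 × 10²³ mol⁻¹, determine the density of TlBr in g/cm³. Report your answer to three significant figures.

The CsCl-type structure contains Z = 1 formula unit per cell; M(TlBr) = 204.4 + 79.90 = 284.3 g/mol.
a³ = (3.970 × 10^-8 cm)³ = 6.257 × 10^-23 cm³.
ρ = 1 × 284.3 / (6.022 × 10²³ × 6.257 × 10^-23) = 7.545 g/cm³.

7.55 g/cm³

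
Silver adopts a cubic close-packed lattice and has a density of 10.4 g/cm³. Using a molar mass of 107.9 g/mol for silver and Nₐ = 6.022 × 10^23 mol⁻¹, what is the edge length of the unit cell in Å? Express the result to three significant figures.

4.10 Å

With Z = 4 atoms per FCC cell, a³ = Z·M/(N_A·ρ) = 4 × 107.9 / (6.022 × 10²³ × 10.40 g/cm³) = 6.891 × 10^-23 cm³.
a = (6.891 × 10^-23)^(1/3) = 4.100 × 10^-8 cm = 4.10 Å.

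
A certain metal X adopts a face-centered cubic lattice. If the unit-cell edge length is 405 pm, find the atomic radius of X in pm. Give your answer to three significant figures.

143 pm

In an FCC lattice, atoms touch along the face diagonal, so √2·a = 4r.
r = √2·a/4 = 1.4142 × 405 / 4 = 143 pm.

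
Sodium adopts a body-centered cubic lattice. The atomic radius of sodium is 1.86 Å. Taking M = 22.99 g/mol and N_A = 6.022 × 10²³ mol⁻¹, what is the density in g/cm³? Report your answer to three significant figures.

0.963 g/cm³

In a BCC lattice, atoms touch along the body diagonal, so √3·a = 4r, giving a = 4.295 Å = 4.295 × 10^-8 cm.
With Z = 2, ρ = Z·M/(N_A·a³) = 2 × 22.99 / (6.022 × 10²³ × 7.926 × 10^-23) = 0.9634 g/cm³.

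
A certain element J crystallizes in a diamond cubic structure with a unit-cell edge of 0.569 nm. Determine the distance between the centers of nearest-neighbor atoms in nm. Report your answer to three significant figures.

In a diamond cubic structure, nearest neighbors lie along the body diagonal with √3·a = 8r; the nearest-neighbor distance equals 2r = 0.4330·a.
d = 0.4330 × 0.569 = 0.246 nm.

0.246 nm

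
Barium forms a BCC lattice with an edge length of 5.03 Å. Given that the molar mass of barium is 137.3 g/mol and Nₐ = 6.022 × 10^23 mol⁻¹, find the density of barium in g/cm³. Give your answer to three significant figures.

A BCC unit cell contains Z = 2 atoms.
Cell volume: a³ = (5.03 Å)³ = (5.030 × 10^-8 cm)³ = 1.273 × 10^-22 cm³.
ρ = Z·M/(N_A·a³) = 2 × 137.3 / (6.022 × 10²³ × 1.273 × 10^-22) = 3.583 g/cm³.

3.58 g/cm³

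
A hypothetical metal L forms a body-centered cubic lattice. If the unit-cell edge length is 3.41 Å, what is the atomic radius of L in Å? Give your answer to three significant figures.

In a BCC lattice, atoms touch along the body diagonal, so √3·a = 4r.
r = √3·a/4 = 1.7321 × 3.41 / 4 = 1.48 Å.

1.48 Å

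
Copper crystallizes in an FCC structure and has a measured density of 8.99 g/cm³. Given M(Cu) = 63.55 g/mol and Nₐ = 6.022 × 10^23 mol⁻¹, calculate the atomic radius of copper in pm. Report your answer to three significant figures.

For an FCC cell (Z = 4), a³ = Z·M/(N_A·ρ) = 4 × 63.55 / (6.022 × 10²³ × 8.990) = 4.695 × 10^-23 cm³, so a = 3.608 × 10^-8 cm = 360.8 pm.
Atoms touch along the face diagonal, so √2·a = 4r, so r = 0.3536 × a = 128 pm.

128 pm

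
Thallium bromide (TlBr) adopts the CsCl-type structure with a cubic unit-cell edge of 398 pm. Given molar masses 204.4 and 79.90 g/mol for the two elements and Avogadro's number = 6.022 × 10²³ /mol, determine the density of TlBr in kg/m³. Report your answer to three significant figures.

The CsCl-type structure contains Z = 1 formula unit per cell; M(TlBr) = 204.4 + 79.90 = 284.3 g/mol.
a³ = (3.980 × 10^-8 cm)³ = 6.304 × 10^-23 cm³.
ρ = 1 × 284.3 / (6.022 × 10²³ × 6.304 × 10^-23) = 7.488 g/cm³ = 7490 kg/m³.

7490 kg/m³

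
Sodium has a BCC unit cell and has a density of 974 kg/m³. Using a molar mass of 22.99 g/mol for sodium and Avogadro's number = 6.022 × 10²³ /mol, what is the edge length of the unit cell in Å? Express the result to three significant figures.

With Z = 2 atoms per BCC cell, a³ = Z·M/(N_A·ρ) = 2 × 22.99 / (6.022 × 10²³ × 0.9740 g/cm³) = 7.839 × 10^-23 cm³.
a = (7.839 × 10^-23)^(1/3) = 4.280 × 10^-8 cm = 4.28 Å.

4.28 Å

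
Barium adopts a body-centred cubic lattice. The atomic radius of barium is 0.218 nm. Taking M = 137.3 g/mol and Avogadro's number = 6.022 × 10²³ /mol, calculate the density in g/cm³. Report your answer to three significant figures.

In a BCC lattice, atoms touch along the body diagonal, so √3·a = 4r, giving a = 0.5034 nm = 5.034 × 10^-8 cm.
With Z = 2, ρ = Z·M/(N_A·a³) = 2 × 137.3 / (6.022 × 10²³ × 1.276 × 10^-22) = 3.573 g/cm³.

3.57 g/cm³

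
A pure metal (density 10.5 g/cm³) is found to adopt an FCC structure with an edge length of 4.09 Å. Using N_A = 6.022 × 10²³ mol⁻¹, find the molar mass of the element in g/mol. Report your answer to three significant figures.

An FCC cell has Z = 4 atoms; a = 4.090 × 10^-8 cm.
M = ρ·N_A·a³/Z = 10.5 × 6.022 × 10²³ × 6.842 × 10^-23 / 4 = 108 g/mol.

108 g/mol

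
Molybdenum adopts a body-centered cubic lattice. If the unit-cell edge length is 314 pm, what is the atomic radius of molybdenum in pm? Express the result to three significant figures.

136 pm

In a BCC lattice, atoms touch along the body diagonal, so √3·a = 4r.
r = √3·a/4 = 1.7321 × 314 / 4 = 136 pm.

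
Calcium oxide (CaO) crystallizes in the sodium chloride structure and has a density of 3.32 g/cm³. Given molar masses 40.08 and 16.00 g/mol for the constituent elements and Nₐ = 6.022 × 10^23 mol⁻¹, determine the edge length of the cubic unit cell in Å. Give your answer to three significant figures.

4.82 Å

M(CaO) = 56.08 g/mol; Z = 4 formula units per cell.
a³ = Z·M/(N_A·ρ) = 4 × 56.08 / (6.022 × 10²³ × 3.32) = 1.122 × 10^-22 cm³, so a = 4.823 × 10^-8 cm = 4.82 Å.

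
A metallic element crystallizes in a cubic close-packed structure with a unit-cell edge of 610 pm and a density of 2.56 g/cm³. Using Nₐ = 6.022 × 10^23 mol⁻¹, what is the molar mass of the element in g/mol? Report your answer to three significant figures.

An FCC cell has Z = 4 atoms; a = 6.100 × 10^-8 cm.
M = ρ·N_A·a³/Z = 2.56 × 6.022 × 10²³ × 2.270 × 10^-22 / 4 = 87.5 g/mol.

87.5 g/mol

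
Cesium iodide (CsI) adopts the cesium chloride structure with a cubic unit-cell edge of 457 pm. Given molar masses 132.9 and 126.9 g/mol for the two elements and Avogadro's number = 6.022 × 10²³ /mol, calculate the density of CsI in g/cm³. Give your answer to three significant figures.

The cesium chloride structure contains Z = 1 formula unit per cell; M(CsI) = 132.9 + 126.9 = 259.8 g/mol.
a³ = (4.570 × 10^-8 cm)³ = 9.544 × 10^-23 cm³.
ρ = 1 × 259.8 / (6.022 × 10²³ × 9.544 × 10^-23) = 4.520 g/cm³.

4.52 g/cm³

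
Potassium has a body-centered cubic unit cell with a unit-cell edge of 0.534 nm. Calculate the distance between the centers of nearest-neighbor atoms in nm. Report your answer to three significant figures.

0.462 nm

In a BCC structure, atoms touch along the body diagonal, so √3·a = 4r; the nearest-neighbor distance equals 2r = 0.8660·a.
d = 0.8660 × 0.534 = 0.462 nm.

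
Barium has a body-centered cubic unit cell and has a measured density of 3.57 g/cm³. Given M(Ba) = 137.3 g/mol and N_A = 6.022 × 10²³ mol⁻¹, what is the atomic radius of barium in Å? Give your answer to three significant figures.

For a BCC cell (Z = 2), a³ = Z·M/(N_A·ρ) = 2 × 137.3 / (6.022 × 10²³ × 3.570) = 1.277 × 10^-22 cm³, so a = 5.036 × 10^-8 cm = 5.036 Å.
Atoms touch along the body diagonal, so √3·a = 4r, so r = 0.4330 × a = 2.18 Å.

2.18 Å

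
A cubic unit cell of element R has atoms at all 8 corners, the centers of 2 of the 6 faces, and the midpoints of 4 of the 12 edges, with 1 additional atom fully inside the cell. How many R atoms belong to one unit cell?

4

Corner atoms are shared by 8 cells (1/8 each), face atoms by 2 (1/2 each), edge atoms by 4 (1/4 each), interior atoms are unshared.
Net atoms = 8 × 1/8 + 2 × 1/2 + 4 × 1/4 + 1 = 1 + 1 + 1 + 1 = 4.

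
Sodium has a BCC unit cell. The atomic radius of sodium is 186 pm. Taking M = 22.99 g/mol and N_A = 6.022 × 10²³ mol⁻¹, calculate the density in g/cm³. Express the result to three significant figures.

0.963 g/cm³

In a BCC lattice, atoms touch along the body diagonal, so √3·a = 4r, giving a = 429.5 pm = 4.295 × 10^-8 cm.
With Z = 2, ρ = Z·M/(N_A·a³) = 2 × 22.99 / (6.022 × 10²³ × 7.926 × 10^-23) = 0.9634 g/cm³.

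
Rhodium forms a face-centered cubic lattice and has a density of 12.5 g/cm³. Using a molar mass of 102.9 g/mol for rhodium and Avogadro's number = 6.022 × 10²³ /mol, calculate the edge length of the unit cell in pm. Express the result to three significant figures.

380 pm

With Z = 4 atoms per FCC cell, a³ = Z·M/(N_A·ρ) = 4 × 102.9 / (6.022 × 10²³ × 12.50 g/cm³) = 5.468 × 10^-23 cm³.
a = (5.468 × 10^-23)^(1/3) = 3.796 × 10^-8 cm = 380 pm.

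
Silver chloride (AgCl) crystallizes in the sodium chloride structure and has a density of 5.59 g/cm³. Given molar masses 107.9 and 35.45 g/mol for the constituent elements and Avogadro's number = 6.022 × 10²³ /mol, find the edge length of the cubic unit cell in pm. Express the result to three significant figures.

M(AgCl) = 143.35 g/mol; Z = 4 formula units per cell.
a³ = Z·M/(N_A·ρ) = 4 × 143.35 / (6.022 × 10²³ × 5.59) = 1.703 × 10^-22 cm³, so a = 5.543 × 10^-8 cm = 554 pm.

554 pm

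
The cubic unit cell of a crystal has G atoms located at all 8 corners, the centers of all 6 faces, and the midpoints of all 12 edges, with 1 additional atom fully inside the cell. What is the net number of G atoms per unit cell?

8

Corner atoms are shared by 8 cells (1/8 each), face atoms by 2 (1/2 each), edge atoms by 4 (1/4 each), interior atoms are unshared.
Net atoms = 8 × 1/8 + 6 × 1/2 + 12 × 1/4 + 1 = 1 + 3 + 3 + 1 = 8.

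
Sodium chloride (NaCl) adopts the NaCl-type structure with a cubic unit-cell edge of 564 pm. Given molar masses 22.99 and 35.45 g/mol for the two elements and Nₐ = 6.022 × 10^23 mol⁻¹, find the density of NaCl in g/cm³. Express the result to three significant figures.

2.16 g/cm³

The NaCl-type structure contains Z = 4 formula units per cell; M(NaCl) = 22.99 + 35.45 = 58.44 g/mol.
a³ = (5.640 × 10^-8 cm)³ = 1.794 × 10^-22 cm³.
ρ = 4 × 58.44 / (6.022 × 10²³ × 1.794 × 10^-22) = 2.164 g/cm³.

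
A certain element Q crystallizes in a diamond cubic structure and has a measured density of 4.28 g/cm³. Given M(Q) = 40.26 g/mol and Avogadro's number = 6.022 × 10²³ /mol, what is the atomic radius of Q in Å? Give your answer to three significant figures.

1.08 Å

For a diamond cubic cell (Z = 8), a³ = Z·M/(N_A·ρ) = 8 × 40.26 / (6.022 × 10²³ × 4.280) = 1.250 × 10^-22 cm³, so a = 4.999 × 10^-8 cm = 4.999 Å.
Nearest neighbors lie along the body diagonal with √3·a = 8r, so r = 0.2165 × a = 1.08 Å.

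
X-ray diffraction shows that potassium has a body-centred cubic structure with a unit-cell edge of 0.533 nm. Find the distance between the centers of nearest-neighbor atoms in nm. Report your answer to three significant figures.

In a BCC structure, atoms touch along the body diagonal, so √3·a = 4r; the nearest-neighbor distance equals 2r = 0.8660·a.
d = 0.8660 × 0.533 = 0.462 nm.

0.462 nm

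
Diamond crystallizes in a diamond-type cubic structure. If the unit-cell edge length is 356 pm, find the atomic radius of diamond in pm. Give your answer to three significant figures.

77.1 pm

In a diamond cubic lattice, nearest neighbors lie along the body diagonal with √3·a = 8r.
r = √3·a/8 = 1.7321 × 356 / 8 = 77.1 pm.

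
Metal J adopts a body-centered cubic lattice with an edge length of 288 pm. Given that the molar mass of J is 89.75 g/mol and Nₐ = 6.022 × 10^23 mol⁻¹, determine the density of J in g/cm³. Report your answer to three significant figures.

A BCC unit cell contains Z = 2 atoms.
Cell volume: a³ = (288 pm)³ = (2.880 × 10^-8 cm)³ = 2.389 × 10^-23 cm³.
ρ = Z·M/(N_A·a³) = 2 × 89.75 / (6.022 × 10²³ × 2.389 × 10^-23) = 12.48 g/cm³.

12.5 g/cm³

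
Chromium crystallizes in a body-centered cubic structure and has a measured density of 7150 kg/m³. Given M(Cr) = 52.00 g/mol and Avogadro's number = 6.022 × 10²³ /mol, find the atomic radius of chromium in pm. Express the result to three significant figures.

For a BCC cell (Z = 2), a³ = Z·M/(N_A·ρ) = 2 × 52.00 / (6.022 × 10²³ × 7.150) = 2.415 × 10^-23 cm³, so a = 2.891 × 10^-8 cm = 289.1 pm.
Atoms touch along the body diagonal, so √3·a = 4r, so r = 0.4330 × a = 125 pm.

125 pm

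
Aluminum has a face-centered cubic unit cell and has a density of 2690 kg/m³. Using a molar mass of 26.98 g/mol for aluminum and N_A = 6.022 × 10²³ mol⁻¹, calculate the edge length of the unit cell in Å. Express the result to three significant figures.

4.05 Å

With Z = 4 atoms per FCC cell, a³ = Z·M/(N_A·ρ) = 4 × 26.98 / (6.022 × 10²³ × 2.690 g/cm³) = 6.662 × 10^-23 cm³.
a = (6.662 × 10^-23)^(1/3) = 4.054 × 10^-8 cm = 4.05 Å.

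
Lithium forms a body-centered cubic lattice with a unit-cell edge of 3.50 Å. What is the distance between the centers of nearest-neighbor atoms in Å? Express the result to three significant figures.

In a BCC structure, atoms touch along the body diagonal, so √3·a = 4r; the nearest-neighbor distance equals 2r = 0.8660·a.
d = 0.8660 × 3.50 = 3.03 Å.

3.03 Å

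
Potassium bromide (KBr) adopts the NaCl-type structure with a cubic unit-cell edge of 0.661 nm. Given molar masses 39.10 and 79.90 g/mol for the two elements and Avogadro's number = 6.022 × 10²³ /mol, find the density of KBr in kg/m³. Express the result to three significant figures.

2740 kg/m³

The NaCl-type structure contains Z = 4 formula units per cell; M(KBr) = 39.10 + 79.90 = 119.0 g/mol.
a³ = (6.610 × 10^-8 cm)³ = 2.888 × 10^-22 cm³.
ρ = 4 × 119.0 / (6.022 × 10²³ × 2.888 × 10^-22) = 2.737 g/cm³ = 2740 kg/m³.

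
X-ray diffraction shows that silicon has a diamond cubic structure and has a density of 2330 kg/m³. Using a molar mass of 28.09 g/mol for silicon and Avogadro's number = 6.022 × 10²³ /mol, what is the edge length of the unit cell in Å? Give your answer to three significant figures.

5.43 Å

With Z = 8 atoms per diamond cubic cell, a³ = Z·M/(N_A·ρ) = 8 × 28.09 / (6.022 × 10²³ × 2.330 g/cm³) = 1.602 × 10^-22 cm³.
a = (1.602 × 10^-22)^(1/3) = 5.431 × 10^-8 cm = 5.43 Å.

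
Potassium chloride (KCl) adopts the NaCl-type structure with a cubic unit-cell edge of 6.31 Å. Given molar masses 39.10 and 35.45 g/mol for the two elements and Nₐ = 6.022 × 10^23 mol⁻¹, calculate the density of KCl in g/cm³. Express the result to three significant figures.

1.97 g/cm³

The NaCl-type structure contains Z = 4 formula units per cell; M(KCl) = 39.10 + 35.45 = 74.55 g/mol.
a³ = (6.310 × 10^-8 cm)³ = 2.512 × 10^-22 cm³.
ρ = 4 × 74.55 / (6.022 × 10²³ × 2.512 × 10^-22) = 1.971 g/cm³.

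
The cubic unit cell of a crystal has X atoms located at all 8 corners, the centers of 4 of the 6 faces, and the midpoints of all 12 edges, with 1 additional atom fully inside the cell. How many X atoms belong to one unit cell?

Corner atoms are shared by 8 cells (1/8 each), face atoms by 2 (1/2 each), edge atoms by 4 (1/4 each), interior atoms are unshared.
Net atoms = 8 × 1/8 + 4 × 1/2 + 12 × 1/4 + 1 = 1 + 2 + 3 + 1 = 7.

7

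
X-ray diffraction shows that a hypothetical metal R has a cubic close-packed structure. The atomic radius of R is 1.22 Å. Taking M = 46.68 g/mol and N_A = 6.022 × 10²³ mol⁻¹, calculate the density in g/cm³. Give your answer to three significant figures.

In an FCC lattice, atoms touch along the face diagonal, so √2·a = 4r, giving a = 3.451 Å = 3.451 × 10^-8 cm.
With Z = 4, ρ = Z·M/(N_A·a³) = 4 × 46.68 / (6.022 × 10²³ × 4.109 × 10^-23) = 7.546 g/cm³.

7.55 g/cm³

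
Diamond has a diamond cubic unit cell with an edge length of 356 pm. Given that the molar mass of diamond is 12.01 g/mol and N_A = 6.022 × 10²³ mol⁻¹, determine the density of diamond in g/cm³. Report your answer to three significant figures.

A diamond cubic unit cell contains Z = 8 atoms.
Cell volume: a³ = (356 pm)³ = (3.560 × 10^-8 cm)³ = 4.512 × 10^-23 cm³.
ρ = Z·M/(N_A·a³) = 8 × 12.01 / (6.022 × 10²³ × 4.512 × 10^-23) = 3.536 g/cm³.

3.54 g/cm³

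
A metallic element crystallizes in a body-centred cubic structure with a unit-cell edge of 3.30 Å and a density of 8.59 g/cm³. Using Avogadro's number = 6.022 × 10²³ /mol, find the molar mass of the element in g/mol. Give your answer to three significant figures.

92.9 g/mol

A BCC cell has Z = 2 atoms; a = 3.300 × 10^-8 cm.
M = ρ·N_A·a³/Z = 8.59 × 6.022 × 10²³ × 3.594 × 10^-23 / 2 = 92.9 g/mol.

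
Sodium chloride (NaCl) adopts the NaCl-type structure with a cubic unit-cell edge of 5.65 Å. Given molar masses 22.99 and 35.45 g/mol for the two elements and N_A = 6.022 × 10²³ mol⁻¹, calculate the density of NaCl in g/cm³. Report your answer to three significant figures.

The NaCl-type structure contains Z = 4 formula units per cell; M(NaCl) = 22.99 + 35.45 = 58.44 g/mol.
a³ = (5.650 × 10^-8 cm)³ = 1.804 × 10^-22 cm³.
ρ = 4 × 58.44 / (6.022 × 10²³ × 1.804 × 10^-22) = 2.152 g/cm³.

2.15 g/cm³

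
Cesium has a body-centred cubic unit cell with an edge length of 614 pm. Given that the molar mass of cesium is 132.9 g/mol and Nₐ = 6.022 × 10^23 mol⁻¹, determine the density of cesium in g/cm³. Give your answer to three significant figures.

1.91 g/cm³

A BCC unit cell contains Z = 2 atoms.
Cell volume: a³ = (614 pm)³ = (6.140 × 10^-8 cm)³ = 2.315 × 10^-22 cm³.
ρ = Z·M/(N_A·a³) = 2 × 132.9 / (6.022 × 10²³ × 2.315 × 10^-22) = 1.907 g/cm³.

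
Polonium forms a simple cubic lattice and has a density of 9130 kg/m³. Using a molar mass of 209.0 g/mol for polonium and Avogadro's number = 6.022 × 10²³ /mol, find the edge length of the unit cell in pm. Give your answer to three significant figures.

336 pm

With Z = 1 atom per simple cubic cell, a³ = Z·M/(N_A·ρ) = 1 × 209.0 / (6.022 × 10²³ × 9.130 g/cm³) = 3.801 × 10^-23 cm³.
a = (3.801 × 10^-23)^(1/3) = 3.362 × 10^-8 cm = 336 pm.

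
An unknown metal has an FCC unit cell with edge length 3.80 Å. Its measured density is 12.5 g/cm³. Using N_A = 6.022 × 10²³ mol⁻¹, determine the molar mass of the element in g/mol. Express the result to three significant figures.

An FCC cell has Z = 4 atoms; a = 3.800 × 10^-8 cm.
M = ρ·N_A·a³/Z = 12.5 × 6.022 × 10²³ × 5.487 × 10^-23 / 4 = 103 g/mol.

103 g/mol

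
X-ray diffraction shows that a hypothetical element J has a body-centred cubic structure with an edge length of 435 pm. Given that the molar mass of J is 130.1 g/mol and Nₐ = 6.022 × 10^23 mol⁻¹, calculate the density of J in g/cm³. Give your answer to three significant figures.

5.25 g/cm³

A BCC unit cell contains Z = 2 atoms.
Cell volume: a³ = (435 pm)³ = (4.350 × 10^-8 cm)³ = 8.231 × 10^-23 cm³.
ρ = Z·M/(N_A·a³) = 2 × 130.1 / (6.022 × 10²³ × 8.231 × 10^-23) = 5.249 g/cm³.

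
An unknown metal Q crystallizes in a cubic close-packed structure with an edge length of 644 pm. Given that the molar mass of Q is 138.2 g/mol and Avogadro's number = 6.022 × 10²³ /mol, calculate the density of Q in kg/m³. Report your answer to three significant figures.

3440 kg/m³

An FCC unit cell contains Z = 4 atoms.
Cell volume: a³ = (644 pm)³ = (6.440 × 10^-8 cm)³ = 2.671 × 10^-22 cm³.
ρ = Z·M/(N_A·a³) = 4 × 138.2 / (6.022 × 10²³ × 2.671 × 10^-22) = 3.437 g/cm³ = 3440 kg/m³.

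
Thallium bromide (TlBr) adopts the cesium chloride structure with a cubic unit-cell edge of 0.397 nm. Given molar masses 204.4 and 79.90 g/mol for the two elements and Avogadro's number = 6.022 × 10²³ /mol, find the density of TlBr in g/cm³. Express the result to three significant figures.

The cesium chloride structure contains Z = 1 formula unit per cell; M(TlBr) = 204.4 + 79.90 = 284.3 g/mol.
a³ = (3.970 × 10^-8 cm)³ = 6.257 × 10^-23 cm³.
ρ = 1 × 284.3 / (6.022 × 10²³ × 6.257 × 10^-23) = 7.545 g/cm³.

7.55 g/cm³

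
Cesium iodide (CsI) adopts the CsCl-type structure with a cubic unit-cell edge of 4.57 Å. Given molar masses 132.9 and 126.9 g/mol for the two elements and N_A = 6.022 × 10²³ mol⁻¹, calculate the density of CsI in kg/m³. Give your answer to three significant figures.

The CsCl-type structure contains Z = 1 formula unit per cell; M(CsI) = 132.9 + 126.9 = 259.8 g/mol.
a³ = (4.570 × 10^-8 cm)³ = 9.544 × 10^-23 cm³.
ρ = 1 × 259.8 / (6.022 × 10²³ × 9.544 × 10^-23) = 4.520 g/cm³ = 4520 kg/m³.

4520 kg/m³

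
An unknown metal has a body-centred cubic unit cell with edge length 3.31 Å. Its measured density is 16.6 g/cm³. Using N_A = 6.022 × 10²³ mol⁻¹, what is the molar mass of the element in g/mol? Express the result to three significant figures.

A BCC cell has Z = 2 atoms; a = 3.310 × 10^-8 cm.
M = ρ·N_A·a³/Z = 16.6 × 6.022 × 10²³ × 3.626 × 10^-23 / 2 = 181 g/mol.

181 g/mol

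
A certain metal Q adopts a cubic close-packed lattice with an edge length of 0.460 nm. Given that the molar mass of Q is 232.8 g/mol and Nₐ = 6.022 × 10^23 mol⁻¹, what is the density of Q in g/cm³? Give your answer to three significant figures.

15.9 g/cm³

An FCC unit cell contains Z = 4 atoms.
Cell volume: a³ = (0.460 nm)³ = (4.600 × 10^-8 cm)³ = 9.734 × 10^-23 cm³.
ρ = Z·M/(N_A·a³) = 4 × 232.8 / (6.022 × 10²³ × 9.734 × 10^-23) = 15.89 g/cm³.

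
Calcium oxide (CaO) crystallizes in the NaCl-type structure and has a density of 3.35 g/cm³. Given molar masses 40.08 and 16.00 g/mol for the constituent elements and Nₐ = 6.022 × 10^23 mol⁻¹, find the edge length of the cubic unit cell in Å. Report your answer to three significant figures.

4.81 Å

M(CaO) = 56.08 g/mol; Z = 4 formula units per cell.
a³ = Z·M/(N_A·ρ) = 4 × 56.08 / (6.022 × 10²³ × 3.35) = 1.112 × 10^-22 cm³, so a = 4.809 × 10^-8 cm = 4.81 Å.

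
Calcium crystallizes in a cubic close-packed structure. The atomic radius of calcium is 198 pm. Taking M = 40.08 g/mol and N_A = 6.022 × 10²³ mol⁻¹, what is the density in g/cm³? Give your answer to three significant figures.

In an FCC lattice, atoms touch along the face diagonal, so √2·a = 4r, giving a = 560.0 pm = 5.600 × 10^-8 cm.
With Z = 4, ρ = Z·M/(N_A·a³) = 4 × 40.08 / (6.022 × 10²³ × 1.756 × 10^-22) = 1.516 g/cm³.

1.52 g/cm³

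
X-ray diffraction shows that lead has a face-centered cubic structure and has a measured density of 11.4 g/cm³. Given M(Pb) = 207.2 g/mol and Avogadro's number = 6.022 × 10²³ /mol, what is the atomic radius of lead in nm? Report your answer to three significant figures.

0.175 nm

For an FCC cell (Z = 4), a³ = Z·M/(N_A·ρ) = 4 × 207.2 / (6.022 × 10²³ × 11.40) = 1.207 × 10^-22 cm³, so a = 4.942 × 10^-8 cm = 0.4942 nm.
Atoms touch along the face diagonal, so √2·a = 4r, so r = 0.3536 × a = 0.175 nm.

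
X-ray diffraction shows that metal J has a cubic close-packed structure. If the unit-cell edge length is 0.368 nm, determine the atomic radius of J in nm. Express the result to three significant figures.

0.130 nm

In an FCC lattice, atoms touch along the face diagonal, so √2·a = 4r.
r = √2·a/4 = 1.4142 × 0.368 / 4 = 0.130 nm.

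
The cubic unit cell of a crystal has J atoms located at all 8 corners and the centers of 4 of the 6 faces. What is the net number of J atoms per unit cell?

3

Corner atoms are shared by 8 cells (1/8 each), face atoms by 2 (1/2 each).
Net atoms = 8 × 1/8 + 4 × 1/2 = 1 + 2 = 3.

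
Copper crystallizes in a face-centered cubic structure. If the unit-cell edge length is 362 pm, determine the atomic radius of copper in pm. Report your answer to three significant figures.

In an FCC lattice, atoms touch along the face diagonal, so √2·a = 4r.
r = √2·a/4 = 1.4142 × 362 / 4 = 128 pm.

128 pm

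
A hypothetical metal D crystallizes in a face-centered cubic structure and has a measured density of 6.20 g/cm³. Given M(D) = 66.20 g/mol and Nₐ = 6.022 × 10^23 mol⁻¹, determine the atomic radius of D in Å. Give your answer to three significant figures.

For an FCC cell (Z = 4), a³ = Z·M/(N_A·ρ) = 4 × 66.20 / (6.022 × 10²³ × 6.200) = 7.092 × 10^-23 cm³, so a = 4.139 × 10^-8 cm = 4.139 Å.
Atoms touch along the face diagonal, so √2·a = 4r, so r = 0.3536 × a = 1.46 Å.

1.46 Å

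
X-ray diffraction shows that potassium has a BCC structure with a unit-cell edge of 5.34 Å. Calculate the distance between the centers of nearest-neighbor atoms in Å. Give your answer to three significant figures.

4.62 Å

In a BCC structure, atoms touch along the body diagonal, so √3·a = 4r; the nearest-neighbor distance equals 2r = 0.8660·a.
d = 0.8660 × 5.34 = 4.62 Å.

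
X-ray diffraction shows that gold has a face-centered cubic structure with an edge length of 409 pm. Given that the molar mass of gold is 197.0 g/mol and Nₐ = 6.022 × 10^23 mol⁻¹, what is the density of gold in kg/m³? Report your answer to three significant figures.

An FCC unit cell contains Z = 4 atoms.
Cell volume: a³ = (409 pm)³ = (4.090 × 10^-8 cm)³ = 6.842 × 10^-23 cm³.
ρ = Z·M/(N_A·a³) = 4 × 197.0 / (6.022 × 10²³ × 6.842 × 10^-23) = 19.13 g/cm³ = 19100 kg/m³.

19100 kg/m³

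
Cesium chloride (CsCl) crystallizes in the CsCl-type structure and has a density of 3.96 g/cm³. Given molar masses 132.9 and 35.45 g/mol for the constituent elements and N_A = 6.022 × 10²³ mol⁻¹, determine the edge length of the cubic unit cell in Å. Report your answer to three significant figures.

4.13 Å

M(CsCl) = 168.35 g/mol; Z = 1 formula unit per cell.
a³ = Z·M/(N_A·ρ) = 1 × 168.35 / (6.022 × 10²³ × 3.96) = 7.060 × 10^-23 cm³, so a = 4.133 × 10^-8 cm = 4.13 Å.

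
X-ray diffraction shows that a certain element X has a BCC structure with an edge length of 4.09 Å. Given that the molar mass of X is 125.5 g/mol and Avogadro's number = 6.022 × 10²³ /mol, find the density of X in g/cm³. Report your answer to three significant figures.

6.09 g/cm³

A BCC unit cell contains Z = 2 atoms.
Cell volume: a³ = (4.09 Å)³ = (4.090 × 10^-8 cm)³ = 6.842 × 10^-23 cm³.
ρ = Z·M/(N_A·a³) = 2 × 125.5 / (6.022 × 10²³ × 6.842 × 10^-23) = 6.092 g/cm³.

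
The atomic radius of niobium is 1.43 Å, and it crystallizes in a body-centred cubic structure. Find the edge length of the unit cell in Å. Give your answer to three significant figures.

3.30 Å

In a BCC lattice, atoms touch along the body diagonal, so √3·a = 4r.
a = 4r/√3 = 4 × 1.43 / 1.7321 = 3.30 Å.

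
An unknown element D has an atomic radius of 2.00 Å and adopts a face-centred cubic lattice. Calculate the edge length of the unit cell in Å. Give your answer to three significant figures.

In an FCC lattice, atoms touch along the face diagonal, so √2·a = 4r.
a = 4r/√2 = 4 × 2.00 / 1.4142 = 5.66 Å.

5.66 Å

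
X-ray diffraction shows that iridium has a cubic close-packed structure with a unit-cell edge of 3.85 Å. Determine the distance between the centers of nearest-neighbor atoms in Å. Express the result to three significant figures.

In an FCC structure, atoms touch along the face diagonal, so √2·a = 4r; the nearest-neighbor distance equals 2r = 0.7071·a.
d = 0.7071 × 3.85 = 2.72 Å.

2.72 Å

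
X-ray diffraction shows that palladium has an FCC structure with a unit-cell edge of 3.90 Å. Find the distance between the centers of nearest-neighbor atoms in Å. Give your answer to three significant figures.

2.76 Å

In an FCC structure, atoms touch along the face diagonal, so √2·a = 4r; the nearest-neighbor distance equals 2r = 0.7071·a.
d = 0.7071 × 3.90 = 2.76 Å.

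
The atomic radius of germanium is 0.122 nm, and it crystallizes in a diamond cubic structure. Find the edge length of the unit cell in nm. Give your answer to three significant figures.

0.563 nm

In a diamond cubic lattice, nearest neighbors lie along the body diagonal with √3·a = 8r.
a = 8r/√3 = 8 × 0.122 / 1.7321 = 0.563 nm.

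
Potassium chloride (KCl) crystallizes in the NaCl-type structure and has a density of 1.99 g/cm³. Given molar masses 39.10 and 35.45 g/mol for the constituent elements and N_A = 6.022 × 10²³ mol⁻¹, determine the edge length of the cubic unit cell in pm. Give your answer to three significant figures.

M(KCl) = 74.55 g/mol; Z = 4 formula units per cell.
a³ = Z·M/(N_A·ρ) = 4 × 74.55 / (6.022 × 10²³ × 1.99) = 2.488 × 10^-22 cm³, so a = 6.290 × 10^-8 cm = 629 pm.

629 pm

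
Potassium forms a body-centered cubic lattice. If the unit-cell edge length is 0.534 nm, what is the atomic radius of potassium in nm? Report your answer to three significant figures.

In a BCC lattice, atoms touch along the body diagonal, so √3·a = 4r.
r = √3·a/4 = 1.7321 × 0.534 / 4 = 0.231 nm.

0.231 nm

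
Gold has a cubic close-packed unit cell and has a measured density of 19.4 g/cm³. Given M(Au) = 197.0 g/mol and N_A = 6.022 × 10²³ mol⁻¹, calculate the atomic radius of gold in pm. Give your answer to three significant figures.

For an FCC cell (Z = 4), a³ = Z·M/(N_A·ρ) = 4 × 197.0 / (6.022 × 10²³ × 19.40) = 6.745 × 10^-23 cm³, so a = 4.071 × 10^-8 cm = 407.1 pm.
Atoms touch along the face diagonal, so √2·a = 4r, so r = 0.3536 × a = 144 pm.

144 pm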